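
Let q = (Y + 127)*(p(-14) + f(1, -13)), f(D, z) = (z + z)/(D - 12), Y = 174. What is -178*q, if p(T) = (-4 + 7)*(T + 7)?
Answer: 10983490/11 ≈ 9.9850e+5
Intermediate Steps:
f(D, z) = 2*z/(-12 + D) (f(D, z) = (2*z)/(-12 + D) = 2*z/(-12 + D))
p(T) = 21 + 3*T (p(T) = 3*(7 + T) = 21 + 3*T)
q = -61705/11 (q = (174 + 127)*((21 + 3*(-14)) + 2*(-13)/(-12 + 1)) = 301*((21 - 42) + 2*(-13)/(-11)) = 301*(-21 + 2*(-13)*(-1/11)) = 301*(-21 + 26/11) = 301*(-205/11) = -61705/11 ≈ -5609.5)
-178*q = -178*(-61705/11) = 10983490/11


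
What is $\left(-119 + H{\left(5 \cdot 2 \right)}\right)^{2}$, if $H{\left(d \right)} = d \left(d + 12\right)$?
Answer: $10201$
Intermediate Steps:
$H{\left(d \right)} = d \left(12 + d\right)$
$\left(-119 + H{\left(5 \cdot 2 \right)}\right)^{2} = \left(-119 + 5 \cdot 2 \left(12 + 5 \cdot 2\right)\right)^{2} = \left(-119 + 10 \left(12 + 10\right)\right)^{2} = \left(-119 + 10 \cdot 22\right)^{2} = \left(-119 + 220\right)^{2} = 101^{2} = 10201$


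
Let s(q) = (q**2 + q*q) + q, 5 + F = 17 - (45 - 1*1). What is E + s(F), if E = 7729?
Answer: 9745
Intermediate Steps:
F = -32 (F = -5 + (17 - (45 - 1*1)) = -5 + (17 - (45 - 1)) = -5 + (17 - 1*44) = -5 + (17 - 44) = -5 - 27 = -32)
s(q) = q + 2*q**2 (s(q) = (q**2 + q**2) + q = 2*q**2 + q = q + 2*q**2)
E + s(F) = 7729 - 32*(1 + 2*(-32)) = 7729 - 32*(1 - 64) = 7729 - 32*(-63) = 7729 + 2016 = 9745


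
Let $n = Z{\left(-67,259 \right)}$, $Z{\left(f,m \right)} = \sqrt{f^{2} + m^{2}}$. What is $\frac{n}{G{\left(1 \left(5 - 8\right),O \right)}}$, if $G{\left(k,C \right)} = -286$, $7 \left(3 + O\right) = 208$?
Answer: $- \frac{\sqrt{71570}}{286} \approx -0.9354$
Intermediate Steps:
$O = \frac{187}{7}$ ($O = -3 + \frac{1}{7} \cdot 208 = -3 + \frac{208}{7} = \frac{187}{7} \approx 26.714$)
$n = \sqrt{71570}$ ($n = \sqrt{\left(-67\right)^{2} + 259^{2}} = \sqrt{4489 + 67081} = \sqrt{71570} \approx 267.53$)
$\frac{n}{G{\left(1 \left(5 - 8\right),O \right)}} = \frac{\sqrt{71570}}{-286} = \sqrt{71570} \left(- \frac{1}{286}\right) = - \frac{\sqrt{71570}}{286}$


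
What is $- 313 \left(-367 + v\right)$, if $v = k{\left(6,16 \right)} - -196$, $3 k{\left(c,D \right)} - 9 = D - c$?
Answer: $\frac{154622}{3} \approx 51541.0$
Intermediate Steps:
$k{\left(c,D \right)} = 3 - \frac{c}{3} + \frac{D}{3}$ ($k{\left(c,D \right)} = 3 + \frac{D - c}{3} = 3 + \left(- \frac{c}{3} + \frac{D}{3}\right) = 3 - \frac{c}{3} + \frac{D}{3}$)
$v = \frac{607}{3}$ ($v = \left(3 - 2 + \frac{1}{3} \cdot 16\right) - -196 = \left(3 - 2 + \frac{16}{3}\right) + 196 = \frac{19}{3} + 196 = \frac{607}{3} \approx 202.33$)
$- 313 \left(-367 + v\right) = - 313 \left(-367 + \frac{607}{3}\right) = \left(-313\right) \left(- \frac{494}{3}\right) = \frac{154622}{3}$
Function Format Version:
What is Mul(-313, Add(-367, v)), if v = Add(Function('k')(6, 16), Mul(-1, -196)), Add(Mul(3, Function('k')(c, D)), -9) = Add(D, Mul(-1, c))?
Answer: Rational(154622, 3) ≈ 51541.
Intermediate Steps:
Function('k')(c, D) = Add(3, Mul(Rational(-1, 3), c), Mul(Rational(1, 3), D)) (Function('k')(c, D) = Add(3, Mul(Rational(1, 3), Add(D, Mul(-1, c)))) = Add(3, Add(Mul(Rational(-1, 3), c), Mul(Rational(1, 3), D))) = Add(3, Mul(Rational(-1, 3), c), Mul(Rational(1, 3), D)))
v = Rational(607, 3) (v = Add(Add(3, Mul(Rational(-1, 3), 6), Mul(Rational(1, 3), 16)), Mul(-1, -196)) = Add(Add(3, -2, Rational(16, 3)), 196) = Add(Rational(19, 3), 196) = Rational(607, 3) ≈ 202.33)
Mul(-313, Add(-367, v)) = Mul(-313, Add(-367, Rational(607, 3))) = Mul(-313, Rational(-494, 3)) = Rational(154622, 3)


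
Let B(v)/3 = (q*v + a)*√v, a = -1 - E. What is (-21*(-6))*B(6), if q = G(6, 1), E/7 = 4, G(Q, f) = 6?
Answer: 2646*√6 ≈ 6481.4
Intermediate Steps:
E = 28 (E = 7*4 = 28)
q = 6
a = -29 (a = -1 - 1*28 = -1 - 28 = -29)
B(v) = 3*√v*(-29 + 6*v) (B(v) = 3*((6*v - 29)*√v) = 3*((-29 + 6*v)*√v) = 3*(√v*(-29 + 6*v)) = 3*√v*(-29 + 6*v))
(-21*(-6))*B(6) = (-21*(-6))*(√6*(-87 + 18*6)) = 126*(√6*(-87 + 108)) = 126*(√6*21) = 126*(21*√6) = 2646*√6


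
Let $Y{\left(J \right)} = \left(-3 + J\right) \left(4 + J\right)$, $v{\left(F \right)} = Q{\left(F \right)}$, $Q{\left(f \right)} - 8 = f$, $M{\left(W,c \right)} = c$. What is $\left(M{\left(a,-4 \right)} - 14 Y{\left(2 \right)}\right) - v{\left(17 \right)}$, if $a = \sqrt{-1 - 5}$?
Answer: $55$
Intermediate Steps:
$a = i \sqrt{6}$ ($a = \sqrt{-6} = i \sqrt{6} \approx 2.4495 i$)
$Q{\left(f \right)} = 8 + f$
$v{\left(F \right)} = 8 + F$
$\left(M{\left(a,-4 \right)} - 14 Y{\left(2 \right)}\right) - v{\left(17 \right)} = \left(-4 - 14 \left(-12 + 2 + 2^{2}\right)\right) - \left(8 + 17\right) = \left(-4 - 14 \left(-12 + 2 + 4\right)\right) - 25 = \left(-4 - -84\right) - 25 = \left(-4 + 84\right) - 25 = 80 - 25 = 55$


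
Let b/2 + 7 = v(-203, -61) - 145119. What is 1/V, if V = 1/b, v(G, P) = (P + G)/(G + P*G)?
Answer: -294605824/1015 ≈ -2.9025e+5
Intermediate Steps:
v(G, P) = (G + P)/(G + G*P)
b = -294605824/1015 (b = -14 + 2*((-203 - 61)/((-203)*(1 - 61)) - 145119) = -14 + 2*(-1/203*(-264)/(-60) - 145119) = -14 + 2*(-1/203*(-1/60)*(-264) - 145119) = -14 + 2*(-22/1015 - 145119) = -14 + 2*(-147295807/1015) = -14 - 294591614/1015 = -294605824/1015 ≈ -2.9025e+5)
V = -1015/294605824 (V = 1/(-294605824/1015) = -1015/294605824 ≈ -3.4453e-6)
1/V = 1/(-1015/294605824) = -294605824/1015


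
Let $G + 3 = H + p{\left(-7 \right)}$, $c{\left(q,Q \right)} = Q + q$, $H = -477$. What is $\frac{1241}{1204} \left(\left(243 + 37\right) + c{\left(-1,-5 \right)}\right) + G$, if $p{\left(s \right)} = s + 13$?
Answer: $- \frac{115331}{602} \approx -191.58$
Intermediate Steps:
$p{\left(s \right)} = 13 + s$
$G = -474$ ($G = -3 + \left(-477 + \left(13 - 7\right)\right) = -3 + \left(-477 + 6\right) = -3 - 471 = -474$)
$\frac{1241}{1204} \left(\left(243 + 37\right) + c{\left(-1,-5 \right)}\right) + G = \frac{1241}{1204} \left(\left(243 + 37\right) - 6\right) - 474 = 1241 \cdot \frac{1}{1204} \left(280 - 6\right) - 474 = \frac{1241}{1204} \cdot 274 - 474 = \frac{170017}{602} - 474 = - \frac{115331}{602}$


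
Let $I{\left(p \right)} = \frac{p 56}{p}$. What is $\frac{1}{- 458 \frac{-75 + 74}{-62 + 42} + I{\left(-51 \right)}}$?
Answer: $\frac{10}{331} \approx 0.030211$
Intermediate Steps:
$I{\left(p \right)} = 56$ ($I{\left(p \right)} = \frac{56 p}{p} = 56$)
$\frac{1}{- 458 \frac{-75 + 74}{-62 + 42} + I{\left(-51 \right)}} = \frac{1}{- 458 \frac{-75 + 74}{-62 + 42} + 56} = \frac{1}{- 458 \left(- \frac{1}{-20}\right) + 56} = \frac{1}{- 458 \left(\left(-1\right) \left(- \frac{1}{20}\right)\right) + 56} = \frac{1}{\left(-458\right) \frac{1}{20} + 56} = \frac{1}{- \frac{229}{10} + 56} = \frac{1}{\frac{331}{10}} = \frac{10}{331}$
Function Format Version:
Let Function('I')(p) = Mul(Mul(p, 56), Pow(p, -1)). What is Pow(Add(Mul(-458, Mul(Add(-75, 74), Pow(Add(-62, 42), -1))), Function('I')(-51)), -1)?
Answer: Rational(10, 331) ≈ 0.030211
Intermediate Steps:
Function('I')(p) = 56 (Function('I')(p) = Mul(Mul(56, p), Pow(p, -1)) = 56)
Pow(Add(Mul(-458, Mul(Add(-75, 74), Pow(Add(-62, 42), -1))), Function('I')(-51)), -1) = Pow(Add(Mul(-458, Mul(Add(-75, 74), Pow(Add(-62, 42), -1))), 56), -1) = Pow(Add(Mul(-458, Mul(-1, Pow(-20, -1))), 56), -1) = Pow(Add(Mul(-458, Mul(-1, Rational(-1, 20))), 56), -1) = Pow(Add(Mul(-458, Rational(1, 20)), 56), -1) = Pow(Add(Rational(-229, 10), 56), -1) = Pow(Rational(331, 10), -1) = Rational(10, 331)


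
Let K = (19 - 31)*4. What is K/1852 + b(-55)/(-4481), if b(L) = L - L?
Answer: -12/463 ≈ -0.025918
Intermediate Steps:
b(L) = 0
K = -48 (K = -12*4 = -48)
K/1852 + b(-55)/(-4481) = -48/1852 + 0/(-4481) = -48*1/1852 + 0*(-1/4481) = -12/463 + 0 = -12/463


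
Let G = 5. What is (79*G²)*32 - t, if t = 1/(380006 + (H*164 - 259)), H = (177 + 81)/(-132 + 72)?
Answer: 119777208795/1895209 ≈ 63200.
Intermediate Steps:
H = -43/10 (H = 258/(-60) = 258*(-1/60) = -43/10 ≈ -4.3000)
t = 5/1895209 (t = 1/(380006 + (-43/10*164 - 259)) = 1/(380006 + (-3526/5 - 259)) = 1/(380006 - 4821/5) = 1/(1895209/5) = 5/1895209 ≈ 2.6382e-6)
(79*G²)*32 - t = (79*5²)*32 - 1*5/1895209 = (79*25)*32 - 5/1895209 = 1975*32 - 5/1895209 = 63200 - 5/1895209 = 119777208795/1895209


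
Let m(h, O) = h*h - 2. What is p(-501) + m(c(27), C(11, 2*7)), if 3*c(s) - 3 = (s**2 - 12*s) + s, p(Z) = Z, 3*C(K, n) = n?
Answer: 20522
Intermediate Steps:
C(K, n) = n/3
c(s) = 1 - 11*s/3 + s**2/3 (c(s) = 1 + ((s**2 - 12*s) + s)/3 = 1 + (s**2 - 11*s)/3 = 1 + (-11*s/3 + s**2/3) = 1 - 11*s/3 + s**2/3)
m(h, O) = -2 + h**2 (m(h, O) = h**2 - 2 = -2 + h**2)
p(-501) + m(c(27), C(11, 2*7)) = -501 + (-2 + (1 - 11/3*27 + (1/3)*27**2)**2) = -501 + (-2 + (1 - 99 + (1/3)*729)**2) = -501 + (-2 + (1 - 99 + 243)**2) = -501 + (-2 + 145**2) = -501 + (-2 + 21025) = -501 + 21023 = 20522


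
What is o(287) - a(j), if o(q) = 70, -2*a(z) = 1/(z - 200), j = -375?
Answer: 80499/1150 ≈ 69.999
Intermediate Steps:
a(z) = -1/(2*(-200 + z)) (a(z) = -1/(2*(z - 200)) = -1/(2*(-200 + z)))
o(287) - a(j) = 70 - (-1)/(-400 + 2*(-375)) = 70 - (-1)/(-400 - 750) = 70 - (-1)/(-1150) = 70 - (-1)*(-1)/1150 = 70 - 1*1/1150 = 70 - 1/1150 = 80499/1150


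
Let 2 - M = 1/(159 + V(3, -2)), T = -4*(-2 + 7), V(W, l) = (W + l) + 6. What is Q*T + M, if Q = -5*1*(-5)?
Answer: -82669/166 ≈ -498.01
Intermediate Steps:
V(W, l) = 6 + W + l
T = -20 (T = -4*5 = -20)
Q = 25 (Q = -5*(-5) = 25)
M = 331/166 (M = 2 - 1/(159 + (6 + 3 - 2)) = 2 - 1/(159 + 7) = 2 - 1/166 = 331/166 ≈ 1.9940)
Q*T + M = 25*(-20) + 331/166 = -500 + 331/166 = -82669/166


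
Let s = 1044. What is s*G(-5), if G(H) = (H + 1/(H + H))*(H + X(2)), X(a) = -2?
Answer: 186354/5 ≈ 37271.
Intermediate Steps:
G(H) = (-2 + H)*(H + 1/(2*H)) (G(H) = (H + 1/(H + H))*(H - 2) = (H + 1/(2*H))*(-2 + H) = (-2 + H)*(H + 1/(2*H)))
s*G(-5) = 1044*(½ + (-5)² - 1/(-5) - 2*(-5)) = 1044*(½ + 25 - 1*(-⅕) + 10) = 1044*(½ + 25 + ⅕ + 10) = 1044*(357/10) = 186354/5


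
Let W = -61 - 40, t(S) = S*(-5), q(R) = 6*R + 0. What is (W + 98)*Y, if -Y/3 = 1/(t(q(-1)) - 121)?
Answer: -9/91 ≈ -0.098901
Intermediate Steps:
q(R) = 6*R
t(S) = -5*S
W = -101
Y = 3/91 (Y = -3/(-30*(-1) - 121) = -3/(-5*(-6) - 121) = -3/(30 - 121) = -3/(-91) = -3*(-1/91) = 3/91 ≈ 0.032967)
(W + 98)*Y = (-101 + 98)*(3/91) = -3*3/91 = -9/91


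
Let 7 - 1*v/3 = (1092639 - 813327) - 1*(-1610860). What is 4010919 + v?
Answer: -1659576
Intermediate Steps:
v = -5670495 (v = 21 - 3*((1092639 - 813327) - 1*(-1610860)) = 21 - 3*(279312 + 1610860) = 21 - 3*1890172 = 21 - 5670516 = -5670495)
4010919 + v = 4010919 - 5670495 = -1659576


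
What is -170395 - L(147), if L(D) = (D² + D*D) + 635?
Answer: -214248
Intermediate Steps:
L(D) = 635 + 2*D² (L(D) = (D² + D²) + 635 = 2*D² + 635 = 635 + 2*D²)
-170395 - L(147) = -170395 - (635 + 2*147²) = -170395 - (635 + 2*21609) = -170395 - (635 + 43218) = -170395 - 1*43853 = -170395 - 43853 = -214248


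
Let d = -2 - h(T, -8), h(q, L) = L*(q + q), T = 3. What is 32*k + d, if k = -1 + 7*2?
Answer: 462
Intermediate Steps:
h(q, L) = 2*L*q (h(q, L) = L*(2*q) = 2*L*q)
k = 13 (k = -1 + 14 = 13)
d = 46 (d = -2 - 2*(-8)*3 = -2 - 1*(-48) = -2 + 48 = 46)
32*k + d = 32*13 + 46 = 416 + 46 = 462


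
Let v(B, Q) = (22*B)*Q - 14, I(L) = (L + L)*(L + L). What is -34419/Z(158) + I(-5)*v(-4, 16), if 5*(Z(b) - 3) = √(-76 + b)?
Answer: -2083275/13 + 15645*√82/13 ≈ -1.4935e+5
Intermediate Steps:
Z(b) = 3 + √(-76 + b)/5
I(L) = 4*L² (I(L) = (2*L)*(2*L) = 4*L²)
v(B, Q) = -14 + 22*B*Q (v(B, Q) = 22*B*Q - 14 = -14 + 22*B*Q)
-34419/Z(158) + I(-5)*v(-4, 16) = -34419/(3 + √(-76 + 158)/5) + (4*(-5)²)*(-14 + 22*(-4)*16) = -34419/(3 + √82/5) + (4*25)*(-14 - 1408) = -34419/(3 + √82/5) + 100*(-1422) = -34419/(3 + √82/5) - 142200 = -142200 - 34419/(3 + √82/5)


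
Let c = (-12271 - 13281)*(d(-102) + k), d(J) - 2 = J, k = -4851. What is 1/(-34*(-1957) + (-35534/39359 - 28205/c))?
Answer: 4979226482768/331303275266730221 ≈ 1.5029e-5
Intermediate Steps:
d(J) = 2 + J
c = 126507952 (c = (-12271 - 13281)*((2 - 102) - 4851) = -25552*(-100 - 4851) = -25552*(-4951) = 126507952)
1/(-34*(-1957) + (-35534/39359 - 28205/c)) = 1/(-34*(-1957) + (-35534/39359 - 28205/126507952)) = 1/(66538 + (-35534*1/39359 - 28205*1/126507952)) = 1/(66538 + (-35534/39359 - 28205/126507952)) = 1/(66538 - 4496443686963/4979226482768) = 1/(331303275266730221/4979226482768) = 4979226482768/331303275266730221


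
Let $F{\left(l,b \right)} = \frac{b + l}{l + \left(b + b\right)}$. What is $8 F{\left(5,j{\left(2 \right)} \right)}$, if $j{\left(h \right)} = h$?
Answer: $\frac{56}{9} \approx 6.2222$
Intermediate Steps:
$F{\left(l,b \right)} = \frac{b + l}{l + 2 b}$
$8 F{\left(5,j{\left(2 \right)} \right)} = 8 \frac{2 + 5}{5 + 2 \cdot 2} = 8 \frac{1}{5 + 4} \cdot 7 = 8 \cdot \frac{1}{9} \cdot 7 = 8 \cdot \frac{7}{9} = \frac{56}{9}$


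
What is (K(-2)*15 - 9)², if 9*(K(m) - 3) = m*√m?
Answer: 11464/9 - 240*I*√2 ≈ 1273.8 - 339.41*I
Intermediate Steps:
K(m) = 3 + m^(3/2)/9 (K(m) = 3 + (m*√m)/9 = 3 + m^(3/2)/9)
(K(-2)*15 - 9)² = ((3 + (-2)^(3/2)/9)*15 - 9)² = ((3 + (-2*I*√2)/9)*15 - 9)² = ((3 - 2*I*√2/9)*15 - 9)² = ((45 - 10*I*√2/3) - 9)² = (36 - 10*I*√2/3)²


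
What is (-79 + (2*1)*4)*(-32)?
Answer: 2272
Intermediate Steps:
(-79 + (2*1)*4)*(-32) = (-79 + 2*4)*(-32) = (-79 + 8)*(-32) = -71*(-32) = 2272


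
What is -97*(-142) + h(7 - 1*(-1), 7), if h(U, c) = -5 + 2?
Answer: 13771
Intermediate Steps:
h(U, c) = -3
-97*(-142) + h(7 - 1*(-1), 7) = -97*(-142) - 3 = 13774 - 3 = 13771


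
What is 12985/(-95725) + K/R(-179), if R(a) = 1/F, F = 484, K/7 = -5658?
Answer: -52428046811/2735 ≈ -1.9169e+7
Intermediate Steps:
K = -39606 (K = 7*(-5658) = -39606)
R(a) = 1/484
12985/(-95725) + K/R(-179) = 12985/(-95725) - 39606/1/484 = 12985*(-1/95725) - 39606*484 = -371/2735 - 19169304 = -52428046811/2735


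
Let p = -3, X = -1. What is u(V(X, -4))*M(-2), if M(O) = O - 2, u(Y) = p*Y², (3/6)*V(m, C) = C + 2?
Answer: 192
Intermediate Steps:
V(m, C) = 4 + 2*C (V(m, C) = 2*(C + 2) = 2*(2 + C) = 4 + 2*C)
u(Y) = -3*Y²
M(O) = -2 + O
u(V(X, -4))*M(-2) = (-3*(4 + 2*(-4))²)*(-2 - 2) = -3*(4 - 8)²*(-4) = -3*(-4)²*(-4) = -3*16*(-4) = -48*(-4) = 192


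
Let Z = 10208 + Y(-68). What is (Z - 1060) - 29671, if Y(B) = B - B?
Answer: -20523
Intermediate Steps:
Y(B) = 0
Z = 10208 (Z = 10208 + 0 = 10208)
(Z - 1060) - 29671 = (10208 - 1060) - 29671 = 9148 - 29671 = -20523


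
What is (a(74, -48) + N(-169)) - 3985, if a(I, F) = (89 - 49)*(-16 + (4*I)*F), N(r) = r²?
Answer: -544384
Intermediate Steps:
a(I, F) = -640 + 160*F*I (a(I, F) = 40*(-16 + 4*F*I) = -640 + 160*F*I)
(a(74, -48) + N(-169)) - 3985 = ((-640 + 160*(-48)*74) + (-169)²) - 3985 = ((-640 - 568320) + 28561) - 3985 = (-568960 + 28561) - 3985 = -540399 - 3985 = -544384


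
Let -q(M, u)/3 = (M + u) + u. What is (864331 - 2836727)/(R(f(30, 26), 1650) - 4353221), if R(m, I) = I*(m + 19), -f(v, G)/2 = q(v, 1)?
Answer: 1972396/4005071 ≈ 0.49247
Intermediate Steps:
q(M, u) = -6*u - 3*M (q(M, u) = -3*((M + u) + u) = -3*(M + 2*u) = -6*u - 3*M)
f(v, G) = 12 + 6*v (f(v, G) = -2*(-6*1 - 3*v) = -2*(-6 - 3*v) = 12 + 6*v)
R(m, I) = I*(19 + m)
(864331 - 2836727)/(R(f(30, 26), 1650) - 4353221) = (864331 - 2836727)/(1650*(19 + (12 + 6*30)) - 4353221) = -1972396/(1650*(19 + (12 + 180)) - 4353221) = -1972396/(1650*(19 + 192) - 4353221) = -1972396/(1650*211 - 4353221) = -1972396/(348150 - 4353221) = -1972396/(-4005071) = -1972396*(-1/4005071) = 1972396/4005071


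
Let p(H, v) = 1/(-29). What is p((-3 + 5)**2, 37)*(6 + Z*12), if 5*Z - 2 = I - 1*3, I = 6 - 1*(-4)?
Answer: -138/145 ≈ -0.95172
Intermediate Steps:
I = 10 (I = 6 + 4 = 10)
p(H, v) = -1/29
Z = 9/5 (Z = 2/5 + (10 - 1*3)/5 = 2/5 + (10 - 3)/5 = 2/5 + (1/5)*7 = 2/5 + 7/5 = 9/5 ≈ 1.8000)
p((-3 + 5)**2, 37)*(6 + Z*12) = -(6 + (9/5)*12)/29 = -(6 + 108/5)/29 = -1/29*138/5 = -138/145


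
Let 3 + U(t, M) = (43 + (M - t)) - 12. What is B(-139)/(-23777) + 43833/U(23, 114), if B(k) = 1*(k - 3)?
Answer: 1042234139/2829463 ≈ 368.35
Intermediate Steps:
U(t, M) = 28 + M - t (U(t, M) = -3 + ((43 + (M - t)) - 12) = -3 + ((43 + M - t) - 12) = -3 + (31 + M - t) = 28 + M - t)
B(k) = -3 + k (B(k) = 1*(-3 + k) = -3 + k)
B(-139)/(-23777) + 43833/U(23, 114) = (-3 - 139)/(-23777) + 43833/(28 + 114 - 1*23) = -142*(-1/23777) + 43833/(28 + 114 - 23) = 142/23777 + 43833/119 = 1042234139/2829463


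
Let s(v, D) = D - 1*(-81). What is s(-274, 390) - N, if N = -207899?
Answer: 208370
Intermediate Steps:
s(v, D) = 81 + D (s(v, D) = D + 81 = 81 + D)
s(-274, 390) - N = (81 + 390) - 1*(-207899) = 471 + 207899 = 208370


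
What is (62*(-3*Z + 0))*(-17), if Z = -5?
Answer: -15810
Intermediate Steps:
(62*(-3*Z + 0))*(-17) = (62*(-3*(-5) + 0))*(-17) = (62*(15 + 0))*(-17) = (62*15)*(-17) = 930*(-17) = -15810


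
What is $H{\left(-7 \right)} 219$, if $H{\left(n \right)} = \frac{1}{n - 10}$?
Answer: $- \frac{219}{17} \approx -12.882$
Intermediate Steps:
$H{\left(n \right)} = \frac{1}{-10 + n}$
$H{\left(-7 \right)} 219 = \frac{1}{-10 - 7} \cdot 219 = \frac{1}{-17} \cdot 219 = \left(- \frac{1}{17}\right) 219 = - \frac{219}{17}$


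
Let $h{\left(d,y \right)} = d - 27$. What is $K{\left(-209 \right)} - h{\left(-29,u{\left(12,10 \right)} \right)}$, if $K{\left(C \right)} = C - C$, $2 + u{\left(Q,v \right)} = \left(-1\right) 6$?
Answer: $56$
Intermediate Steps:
$u{\left(Q,v \right)} = -8$ ($u{\left(Q,v \right)} = -2 - 6 = -8$)
$K{\left(C \right)} = 0$
$h{\left(d,y \right)} = -27 + d$ ($h{\left(d,y \right)} = d - 27 = -27 + d$)
$K{\left(-209 \right)} - h{\left(-29,u{\left(12,10 \right)} \right)} = 0 - \left(-27 - 29\right) = 0 - -56 = 0 + 56 = 56$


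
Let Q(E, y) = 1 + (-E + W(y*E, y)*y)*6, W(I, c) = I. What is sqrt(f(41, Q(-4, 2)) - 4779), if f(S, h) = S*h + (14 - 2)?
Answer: I*sqrt(7678) ≈ 87.624*I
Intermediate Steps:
Q(E, y) = 1 - 6*E + 6*E*y**2 (Q(E, y) = 1 + (-E + (y*E)*y)*6 = 1 + (-E + (E*y)*y)*6 = 1 + (-E + E*y**2)*6 = 1 + (-6*E + 6*E*y**2) = 1 - 6*E + 6*E*y**2)
f(S, h) = 12 + S*h (f(S, h) = S*h + 12 = 12 + S*h)
sqrt(f(41, Q(-4, 2)) - 4779) = sqrt((12 + 41*(1 - 6*(-4) + 6*(-4)*2**2)) - 4779) = sqrt((12 + 41*(1 + 24 + 6*(-4)*4)) - 4779) = sqrt((12 + 41*(1 + 24 - 96)) - 4779) = sqrt((12 + 41*(-71)) - 4779) = sqrt((12 - 2911) - 4779) = sqrt(-2899 - 4779) = sqrt(-7678) = I*sqrt(7678)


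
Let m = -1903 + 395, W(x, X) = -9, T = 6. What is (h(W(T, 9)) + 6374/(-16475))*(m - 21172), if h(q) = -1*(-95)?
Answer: -7070494536/3295 ≈ -2.1458e+6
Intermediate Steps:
m = -1508
h(q) = 95
(h(W(T, 9)) + 6374/(-16475))*(m - 21172) = (95 + 6374/(-16475))*(-1508 - 21172) = (95 + 6374*(-1/16475))*(-22680) = (95 - 6374/16475)*(-22680) = (1558751/16475)*(-22680) = -7070494536/3295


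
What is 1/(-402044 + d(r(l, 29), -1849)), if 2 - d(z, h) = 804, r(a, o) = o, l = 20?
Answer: -1/402846 ≈ -2.4823e-6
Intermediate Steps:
d(z, h) = -802 (d(z, h) = 2 - 1*804 = 2 - 804 = -802)
1/(-402044 + d(r(l, 29), -1849)) = 1/(-402044 - 802) = 1/(-402846) = -1/402846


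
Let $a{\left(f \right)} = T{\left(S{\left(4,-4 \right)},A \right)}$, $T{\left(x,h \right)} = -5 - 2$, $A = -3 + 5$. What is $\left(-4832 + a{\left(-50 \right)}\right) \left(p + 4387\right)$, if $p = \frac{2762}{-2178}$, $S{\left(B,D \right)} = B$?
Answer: $- \frac{7703788006}{363} \approx -2.1223 \cdot 10^{7}$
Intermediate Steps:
$A = 2$
$T{\left(x,h \right)} = -7$ ($T{\left(x,h \right)} = -5 - 2 = -7$)
$p = - \frac{1381}{1089}$ ($p = 2762 \left(- \frac{1}{2178}\right) = - \frac{1381}{1089} \approx -1.2681$)
$a{\left(f \right)} = -7$
$\left(-4832 + a{\left(-50 \right)}\right) \left(p + 4387\right) = \left(-4832 - 7\right) \left(- \frac{1381}{1089} + 4387\right) = \left(-4839\right) \frac{4776062}{1089} = - \frac{7703788006}{363}$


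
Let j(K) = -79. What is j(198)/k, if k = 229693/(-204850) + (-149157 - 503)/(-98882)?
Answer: -114301588450/567524841 ≈ -201.40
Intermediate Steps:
k = 567524841/1446855550 (k = 229693*(-1/204850) - 149660*(-1/98882) = -229693/204850 + 10690/7063 = 567524841/1446855550 ≈ 0.39225)
j(198)/k = -79/567524841/1446855550 = -79*1446855550/567524841 = -114301588450/567524841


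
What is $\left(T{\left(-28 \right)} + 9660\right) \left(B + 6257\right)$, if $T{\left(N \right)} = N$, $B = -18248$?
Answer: $-115497312$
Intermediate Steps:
$\left(T{\left(-28 \right)} + 9660\right) \left(B + 6257\right) = \left(-28 + 9660\right) \left(-18248 + 6257\right) = 9632 \left(-11991\right) = -115497312$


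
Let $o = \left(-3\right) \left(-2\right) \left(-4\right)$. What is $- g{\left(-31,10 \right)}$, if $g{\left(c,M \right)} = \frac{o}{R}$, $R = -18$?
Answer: $- \frac{4}{3} \approx -1.3333$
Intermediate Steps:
$o = -24$ ($o = 6 \left(-4\right) = -24$)
$g{\left(c,M \right)} = \frac{4}{3}$ ($g{\left(c,M \right)} = - \frac{24}{-18} = \left(-24\right) \left(- \frac{1}{18}\right) = \frac{4}{3}$)
$- g{\left(-31,10 \right)} = \left(-1\right) \frac{4}{3} = - \frac{4}{3}$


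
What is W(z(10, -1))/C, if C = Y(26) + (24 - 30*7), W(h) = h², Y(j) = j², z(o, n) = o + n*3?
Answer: ⅒ ≈ 0.10000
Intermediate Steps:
z(o, n) = o + 3*n
C = 490 (C = 26² + (24 - 30*7) = 676 + (24 - 210) = 676 - 186 = 490)
W(z(10, -1))/C = (10 + 3*(-1))²/490 = (10 - 3)²*(1/490) = 7²*(1/490) = 49*(1/490) = ⅒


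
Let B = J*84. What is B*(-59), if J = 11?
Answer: -54516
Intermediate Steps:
B = 924 (B = 11*84 = 924)
B*(-59) = 924*(-59) = -54516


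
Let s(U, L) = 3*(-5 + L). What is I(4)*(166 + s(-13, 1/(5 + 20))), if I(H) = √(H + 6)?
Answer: 3778*√10/25 ≈ 477.88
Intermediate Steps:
I(H) = √(6 + H)
s(U, L) = -15 + 3*L
I(4)*(166 + s(-13, 1/(5 + 20))) = √(6 + 4)*(166 + (-15 + 3/(5 + 20))) = √10*(166 + (-15 + 3/25)) = √10*(166 - 372/25) = √10*(3778/25) = 3778*√10/25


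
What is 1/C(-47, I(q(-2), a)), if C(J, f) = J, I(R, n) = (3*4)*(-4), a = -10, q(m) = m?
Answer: -1/47 ≈ -0.021277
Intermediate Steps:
I(R, n) = -48 (I(R, n) = 12*(-4) = -48)
1/C(-47, I(q(-2), a)) = 1/(-47) = -1/47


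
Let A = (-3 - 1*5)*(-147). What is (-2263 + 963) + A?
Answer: -124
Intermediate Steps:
A = 1176 (A = (-3 - 5)*(-147) = -8*(-147) = 1176)
(-2263 + 963) + A = (-2263 + 963) + 1176 = -1300 + 1176 = -124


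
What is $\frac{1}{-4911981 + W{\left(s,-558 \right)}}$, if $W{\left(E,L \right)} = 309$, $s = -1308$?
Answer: $- \frac{1}{4911672} \approx -2.036 \cdot 10^{-7}$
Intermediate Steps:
$\frac{1}{-4911981 + W{\left(s,-558 \right)}} = \frac{1}{-4911981 + 309} = \frac{1}{-4911672} = - \frac{1}{4911672}$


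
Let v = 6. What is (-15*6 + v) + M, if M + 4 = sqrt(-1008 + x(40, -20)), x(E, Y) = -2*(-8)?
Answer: -88 + 4*I*sqrt(62) ≈ -88.0 + 31.496*I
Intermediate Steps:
x(E, Y) = 16
M = -4 + 4*I*sqrt(62) (M = -4 + sqrt(-1008 + 16) = -4 + sqrt(-992) = -4 + 4*I*sqrt(62) ≈ -4.0 + 31.496*I)
(-15*6 + v) + M = (-15*6 + 6) + (-4 + 4*I*sqrt(62)) = (-90 + 6) + (-4 + 4*I*sqrt(62)) = -84 + (-4 + 4*I*sqrt(62)) = -88 + 4*I*sqrt(62)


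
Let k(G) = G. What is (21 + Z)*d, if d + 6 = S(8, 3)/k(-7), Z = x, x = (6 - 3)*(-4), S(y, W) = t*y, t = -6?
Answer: 54/7 ≈ 7.7143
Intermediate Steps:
S(y, W) = -6*y
x = -12 (x = 3*(-4) = -12)
Z = -12
d = 6/7 (d = -6 - 6*8/(-7) = -6 - 48*(-⅐) = -6 + 48/7 = 6/7 ≈ 0.85714)
(21 + Z)*d = (21 - 12)*(6/7) = 9*(6/7) = 54/7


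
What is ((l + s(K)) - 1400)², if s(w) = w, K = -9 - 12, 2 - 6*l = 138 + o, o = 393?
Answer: 81993025/36 ≈ 2.2776e+6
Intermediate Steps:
l = -529/6 (l = ⅓ - (138 + 393)/6 = ⅓ - ⅙*531 = ⅓ - 177/2 = -529/6 ≈ -88.167)
K = -21
((l + s(K)) - 1400)² = ((-529/6 - 21) - 1400)² = (-655/6 - 1400)² = (-9055/6)² = 81993025/36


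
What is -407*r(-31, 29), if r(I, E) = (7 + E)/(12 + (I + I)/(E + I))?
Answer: -14652/43 ≈ -340.74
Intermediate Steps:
r(I, E) = (7 + E)/(12 + 2*I/(E + I)) (r(I, E) = (7 + E)/(12 + (2*I)/(E + I)) = (7 + E)/(12 + 2*I/(E + I)))
-407*r(-31, 29) = -407*(29² + 7*29 + 7*(-31) + 29*(-31))/(2*(6*29 + 7*(-31))) = -407*(841 + 203 - 217 - 899)/(2*(174 - 217)) = -407*(-72)/(2*(-43)) = -407*(-1)*(-72)/(2*43) = -407*36/43 = -14652/43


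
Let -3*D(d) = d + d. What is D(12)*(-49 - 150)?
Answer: 1592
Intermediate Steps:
D(d) = -2*d/3 (D(d) = -(d + d)/3 = -2*d/3)
D(12)*(-49 - 150) = (-⅔*12)*(-49 - 150) = -8*(-199) = 1592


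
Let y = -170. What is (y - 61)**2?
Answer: 53361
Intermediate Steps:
(y - 61)**2 = (-170 - 61)**2 = (-231)**2 = 53361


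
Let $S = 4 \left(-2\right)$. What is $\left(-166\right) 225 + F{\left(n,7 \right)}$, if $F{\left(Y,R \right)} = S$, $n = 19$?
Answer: $-37358$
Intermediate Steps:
$S = -8$
$F{\left(Y,R \right)} = -8$
$\left(-166\right) 225 + F{\left(n,7 \right)} = \left(-166\right) 225 - 8 = -37350 - 8 = -37358$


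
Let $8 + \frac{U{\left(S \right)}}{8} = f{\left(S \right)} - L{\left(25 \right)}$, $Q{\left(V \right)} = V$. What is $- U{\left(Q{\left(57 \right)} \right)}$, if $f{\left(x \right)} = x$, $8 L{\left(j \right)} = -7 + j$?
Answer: $-374$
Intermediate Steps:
$L{\left(j \right)} = - \frac{7}{8} + \frac{j}{8}$ ($L{\left(j \right)} = \frac{-7 + j}{8} = - \frac{7}{8} + \frac{j}{8}$)
$U{\left(S \right)} = -82 + 8 S$ ($U{\left(S \right)} = -64 + 8 \left(S - \left(- \frac{7}{8} + \frac{1}{8} \cdot 25\right)\right) = -64 + 8 \left(S - \left(- \frac{7}{8} + \frac{25}{8}\right)\right) = -64 + 8 \left(S - \frac{9}{4}\right) = -64 + 8 \left(- \frac{9}{4} + S\right) = -64 + \left(-18 + 8 S\right) = -82 + 8 S$)
$- U{\left(Q{\left(57 \right)} \right)} = - (-82 + 8 \cdot 57) = - (-82 + 456) = \left(-1\right) 374 = -374$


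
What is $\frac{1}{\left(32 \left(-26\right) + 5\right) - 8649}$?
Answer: $- \frac{1}{9476} \approx -0.00010553$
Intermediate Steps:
$\frac{1}{\left(32 \left(-26\right) + 5\right) - 8649} = \frac{1}{\left(-832 + 5\right) - 8649} = \frac{1}{-827 - 8649} = \frac{1}{-9476} = - \frac{1}{9476}$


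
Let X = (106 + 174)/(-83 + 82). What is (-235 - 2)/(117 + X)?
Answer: 237/163 ≈ 1.4540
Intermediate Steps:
X = -280 (X = 280/(-1) = 280*(-1) = -280)
(-235 - 2)/(117 + X) = (-235 - 2)/(117 - 280) = -237/(-163) = -237*(-1/163) = 237/163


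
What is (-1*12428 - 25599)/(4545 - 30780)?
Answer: 3457/2385 ≈ 1.4495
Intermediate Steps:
(-1*12428 - 25599)/(4545 - 30780) = (-12428 - 25599)/(-26235) = -38027*(-1/26235) = 3457/2385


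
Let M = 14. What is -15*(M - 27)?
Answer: 195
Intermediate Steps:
-15*(M - 27) = -15*(14 - 27) = -15*(-13) = 195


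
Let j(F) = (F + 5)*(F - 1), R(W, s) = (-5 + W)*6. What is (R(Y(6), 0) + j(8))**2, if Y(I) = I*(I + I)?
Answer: 243049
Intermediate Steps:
Y(I) = 2*I**2 (Y(I) = I*(2*I) = 2*I**2)
R(W, s) = -30 + 6*W
j(F) = (-1 + F)*(5 + F) (j(F) = (5 + F)*(-1 + F) = (-1 + F)*(5 + F))
(R(Y(6), 0) + j(8))**2 = ((-30 + 6*(2*6**2)) + (-5 + 8**2 + 4*8))**2 = ((-30 + 6*(2*36)) + (-5 + 64 + 32))**2 = ((-30 + 6*72) + 91)**2 = ((-30 + 432) + 91)**2 = (402 + 91)**2 = 493**2 = 243049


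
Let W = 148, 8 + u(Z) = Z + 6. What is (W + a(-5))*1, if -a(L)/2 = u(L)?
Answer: 162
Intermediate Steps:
u(Z) = -2 + Z (u(Z) = -8 + (Z + 6) = -8 + (6 + Z) = -2 + Z)
a(L) = 4 - 2*L (a(L) = -2*(-2 + L) = 4 - 2*L)
(W + a(-5))*1 = (148 + (4 - 2*(-5)))*1 = (148 + (4 + 10))*1 = (148 + 14)*1 = 162*1 = 162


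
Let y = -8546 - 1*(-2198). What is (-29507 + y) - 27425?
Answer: -63280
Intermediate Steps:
y = -6348 (y = -8546 + 2198 = -6348)
(-29507 + y) - 27425 = (-29507 - 6348) - 27425 = -35855 - 27425 = -63280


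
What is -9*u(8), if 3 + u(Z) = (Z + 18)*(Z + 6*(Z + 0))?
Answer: -13077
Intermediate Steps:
u(Z) = -3 + 7*Z*(18 + Z) (u(Z) = -3 + (Z + 18)*(Z + 6*(Z + 0)) = -3 + (18 + Z)*(Z + 6*Z) = -3 + (18 + Z)*(7*Z) = -3 + 7*Z*(18 + Z))
-9*u(8) = -9*(-3 + 7*8**2 + 126*8) = -9*(-3 + 7*64 + 1008) = -9*(-3 + 448 + 1008) = -9*1453 = -13077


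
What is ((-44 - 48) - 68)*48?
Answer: -7680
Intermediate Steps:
((-44 - 48) - 68)*48 = (-92 - 68)*48 = -160*48 = -7680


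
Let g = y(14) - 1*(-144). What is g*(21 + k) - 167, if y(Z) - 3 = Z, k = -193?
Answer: -27859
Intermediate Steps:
y(Z) = 3 + Z
g = 161 (g = (3 + 14) - 1*(-144) = 17 + 144 = 161)
g*(21 + k) - 167 = 161*(21 - 193) - 167 = 161*(-172) - 167 = -27692 - 167 = -27859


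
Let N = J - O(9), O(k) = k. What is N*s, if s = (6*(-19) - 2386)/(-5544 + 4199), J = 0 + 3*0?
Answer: -4500/269 ≈ -16.729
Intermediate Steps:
J = 0 (J = 0 + 0 = 0)
s = 500/269 (s = (-114 - 2386)/(-1345) = -2500*(-1/1345) = 500/269 ≈ 1.8587)
N = -9 (N = 0 - 1*9 = 0 - 9 = -9)
N*s = -9*500/269 = -4500/269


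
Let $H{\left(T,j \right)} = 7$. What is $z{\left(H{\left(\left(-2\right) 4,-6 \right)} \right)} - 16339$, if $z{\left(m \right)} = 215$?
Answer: $-16124$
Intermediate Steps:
$z{\left(H{\left(\left(-2\right) 4,-6 \right)} \right)} - 16339 = 215 - 16339 = -16124$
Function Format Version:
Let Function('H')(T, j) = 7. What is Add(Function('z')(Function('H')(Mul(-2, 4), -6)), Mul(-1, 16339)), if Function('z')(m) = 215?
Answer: -16124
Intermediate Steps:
Add(Function('z')(Function('H')(Mul(-2, 4), -6)), Mul(-1, 16339)) = Add(215, Mul(-1, 16339)) = Add(215, -16339) = -16124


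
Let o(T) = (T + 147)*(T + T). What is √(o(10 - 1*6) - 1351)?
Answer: I*√143 ≈ 11.958*I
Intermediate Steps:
o(T) = 2*T*(147 + T) (o(T) = (147 + T)*(2*T) = 2*T*(147 + T))
√(o(10 - 1*6) - 1351) = √(2*(10 - 1*6)*(147 + (10 - 1*6)) - 1351) = √(2*(10 - 6)*(147 + (10 - 6)) - 1351) = √(2*4*(147 + 4) - 1351) = √(2*4*151 - 1351) = √(1208 - 1351) = √(-143) = I*√143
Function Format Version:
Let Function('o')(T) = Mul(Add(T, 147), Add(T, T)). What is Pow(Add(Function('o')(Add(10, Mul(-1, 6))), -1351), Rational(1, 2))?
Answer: Mul(I, Pow(143, Rational(1, 2))) ≈ Mul(11.958, I)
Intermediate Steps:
Function('o')(T) = Mul(2, T, Add(147, T)) (Function('o')(T) = Mul(Add(147, T), Mul(2, T)) = Mul(2, T, Add(147, T)))
Pow(Add(Function('o')(Add(10, Mul(-1, 6))), -1351), Rational(1, 2)) = Pow(Add(Mul(2, Add(10, Mul(-1, 6)), Add(147, Add(10, Mul(-1, 6)))), -1351), Rational(1, 2)) = Pow(Add(Mul(2, Add(10, -6), Add(147, Add(10, -6))), -1351), Rational(1, 2)) = Pow(Add(Mul(2, 4, Add(147, 4)), -1351), Rational(1, 2)) = Pow(Add(Mul(2, 4, 151), -1351), Rational(1, 2)) = Pow(Add(1208, -1351), Rational(1, 2)) = Pow(-143, Rational(1, 2)) = Mul(I, Pow(143, Rational(1, 2)))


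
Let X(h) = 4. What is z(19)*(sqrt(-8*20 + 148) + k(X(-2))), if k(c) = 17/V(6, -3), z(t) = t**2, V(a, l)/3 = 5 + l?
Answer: 6137/6 + 722*I*sqrt(3) ≈ 1022.8 + 1250.5*I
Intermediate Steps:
V(a, l) = 15 + 3*l (V(a, l) = 3*(5 + l) = 15 + 3*l)
k(c) = 17/6 (k(c) = 17/(15 + 3*(-3)) = 17/(15 - 9) = 17/6)
z(19)*(sqrt(-8*20 + 148) + k(X(-2))) = 19**2*(sqrt(-8*20 + 148) + 17/6) = 361*(sqrt(-160 + 148) + 17/6) = 361*(sqrt(-12) + 17/6) = 361*(2*I*sqrt(3) + 17/6) = 361*(17/6 + 2*I*sqrt(3)) = 6137/6 + 722*I*sqrt(3)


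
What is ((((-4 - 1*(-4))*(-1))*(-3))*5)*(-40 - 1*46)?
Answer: 0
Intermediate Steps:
((((-4 - 1*(-4))*(-1))*(-3))*5)*(-40 - 1*46) = ((((-4 + 4)*(-1))*(-3))*5)*(-40 - 46) = (((0*(-1))*(-3))*5)*(-86) = ((0*(-3))*5)*(-86) = (0*5)*(-86) = 0*(-86) = 0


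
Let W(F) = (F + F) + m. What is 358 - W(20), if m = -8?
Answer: 326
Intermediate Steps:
W(F) = -8 + 2*F (W(F) = (F + F) - 8 = 2*F - 8 = -8 + 2*F)
358 - W(20) = 358 - (-8 + 2*20) = 358 - (-8 + 40) = 358 - 1*32 = 358 - 32 = 326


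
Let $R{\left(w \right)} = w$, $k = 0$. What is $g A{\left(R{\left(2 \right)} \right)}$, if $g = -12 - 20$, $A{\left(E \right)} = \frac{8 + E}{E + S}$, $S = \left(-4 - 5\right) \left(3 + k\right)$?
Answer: $\frac{64}{5} \approx 12.8$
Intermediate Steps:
$S = -27$ ($S = \left(-4 - 5\right) \left(3 + 0\right) = \left(-9\right) 3 = -27$)
$A{\left(E \right)} = \frac{8 + E}{-27 + E}$ ($A{\left(E \right)} = \frac{8 + E}{E - 27} = \frac{8 + E}{-27 + E}$)
$g = -32$ ($g = -12 - 20 = -32$)
$g A{\left(R{\left(2 \right)} \right)} = - 32 \frac{8 + 2}{-27 + 2} = - 32 \frac{1}{-25} \cdot 10 = - 32 \left(\left(- \frac{1}{25}\right) 10\right) = \left(-32\right) \left(- \frac{2}{5}\right) = \frac{64}{5}$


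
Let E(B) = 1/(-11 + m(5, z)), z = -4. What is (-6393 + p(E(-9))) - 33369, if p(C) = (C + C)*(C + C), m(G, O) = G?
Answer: -357857/9 ≈ -39762.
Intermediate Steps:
E(B) = -1/6 (E(B) = 1/(-11 + 5) = 1/(-6) = -1/6)
p(C) = 4*C**2 (p(C) = (2*C)*(2*C) = 4*C**2)
(-6393 + p(E(-9))) - 33369 = (-6393 + 4*(-1/6)**2) - 33369 = (-6393 + 4*(1/36)) - 33369 = (-6393 + 1/9) - 33369 = -57536/9 - 33369 = -357857/9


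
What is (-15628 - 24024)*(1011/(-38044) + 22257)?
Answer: -8393776216161/9511 ≈ -8.8253e+8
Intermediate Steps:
(-15628 - 24024)*(1011/(-38044) + 22257) = -39652*(1011*(-1/38044) + 22257) = -39652*(-1011/38044 + 22257) = -39652*846744297/38044 = -8393776216161/9511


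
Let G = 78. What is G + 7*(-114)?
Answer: -720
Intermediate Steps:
G + 7*(-114) = 78 + 7*(-114) = 78 - 798 = -720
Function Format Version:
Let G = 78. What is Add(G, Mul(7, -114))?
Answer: -720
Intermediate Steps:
Add(G, Mul(7, -114)) = Add(78, Mul(7, -114)) = Add(78, -798) = -720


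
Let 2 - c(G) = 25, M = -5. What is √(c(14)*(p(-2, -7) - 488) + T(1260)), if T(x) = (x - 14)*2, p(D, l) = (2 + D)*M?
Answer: 6*√381 ≈ 117.12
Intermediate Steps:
p(D, l) = -10 - 5*D (p(D, l) = (2 + D)*(-5) = -10 - 5*D)
c(G) = -23 (c(G) = 2 - 1*25 = 2 - 25 = -23)
T(x) = -28 + 2*x (T(x) = (-14 + x)*2 = -28 + 2*x)
√(c(14)*(p(-2, -7) - 488) + T(1260)) = √(-23*((-10 - 5*(-2)) - 488) + (-28 + 2*1260)) = √(-23*((-10 + 10) - 488) + (-28 + 2520)) = √(-23*(0 - 488) + 2492) = √(-23*(-488) + 2492) = √(11224 + 2492) = √13716 = 6*√381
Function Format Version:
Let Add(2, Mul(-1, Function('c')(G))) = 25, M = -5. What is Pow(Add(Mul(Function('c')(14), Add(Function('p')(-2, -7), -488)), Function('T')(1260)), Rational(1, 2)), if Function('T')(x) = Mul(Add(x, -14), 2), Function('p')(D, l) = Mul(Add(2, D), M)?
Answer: Mul(6, Pow(381, Rational(1, 2))) ≈ 117.12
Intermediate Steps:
Function('p')(D, l) = Add(-10, Mul(-5, D)) (Function('p')(D, l) = Mul(Add(2, D), -5) = Add(-10, Mul(-5, D)))
Function('c')(G) = -23 (Function('c')(G) = Add(2, Mul(-1, 25)) = Add(2, -25) = -23)
Function('T')(x) = Add(-28, Mul(2, x)) (Function('T')(x) = Mul(Add(-14, x), 2) = Add(-28, Mul(2, x)))
Pow(Add(Mul(Function('c')(14), Add(Function('p')(-2, -7), -488)), Function('T')(1260)), Rational(1, 2)) = Pow(Add(Mul(-23, Add(Add(-10, Mul(-5, -2)), -488)), Add(-28, Mul(2, 1260))), Rational(1, 2)) = Pow(Add(Mul(-23, Add(Add(-10, 10), -488)), Add(-28, 2520)), Rational(1, 2)) = Pow(Add(Mul(-23, Add(0, -488)), 2492), Rational(1, 2)) = Pow(Add(Mul(-23, -488), 2492), Rational(1, 2)) = Pow(Add(11224, 2492), Rational(1, 2)) = Pow(13716, Rational(1, 2)) = Mul(6, Pow(381, Rational(1, 2)))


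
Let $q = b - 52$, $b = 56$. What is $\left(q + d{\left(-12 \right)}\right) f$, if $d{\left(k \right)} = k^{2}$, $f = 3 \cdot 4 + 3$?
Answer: $2220$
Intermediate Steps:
$f = 15$ ($f = 12 + 3 = 15$)
$q = 4$ ($q = 56 - 52 = 4$)
$\left(q + d{\left(-12 \right)}\right) f = \left(4 + \left(-12\right)^{2}\right) 15 = \left(4 + 144\right) 15 = 148 \cdot 15 = 2220$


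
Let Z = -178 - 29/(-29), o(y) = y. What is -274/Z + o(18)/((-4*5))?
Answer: 1147/1770 ≈ 0.64802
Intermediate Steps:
Z = -177 (Z = -178 - 29*(-1/29) = -178 + 1 = -177)
-274/Z + o(18)/((-4*5)) = -274/(-177) + 18/((-4*5)) = -274*(-1/177) + 18/(-20) = 274/177 + 18*(-1/20) = 274/177 - 9/10 = 1147/1770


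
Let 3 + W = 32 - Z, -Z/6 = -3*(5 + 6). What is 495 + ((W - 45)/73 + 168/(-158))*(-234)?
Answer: 8245557/5767 ≈ 1429.8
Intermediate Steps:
Z = 198 (Z = -(-18)*(5 + 6) = -(-18)*11 = -6*(-33) = 198)
W = -169 (W = -3 + (32 - 1*198) = -3 + (32 - 198) = -3 - 166 = -169)
495 + ((W - 45)/73 + 168/(-158))*(-234) = 495 + ((-169 - 45)/73 + 168/(-158))*(-234) = 495 + (-214*1/73 + 168*(-1/158))*(-234) = 495 + (-214/73 - 84/79)*(-234) = 495 - 23038/5767*(-234) = 495 + 5390892/5767 = 8245557/5767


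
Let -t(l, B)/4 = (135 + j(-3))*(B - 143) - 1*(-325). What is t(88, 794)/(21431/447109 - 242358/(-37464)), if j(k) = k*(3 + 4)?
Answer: -832376594388976/18193889001 ≈ -45750.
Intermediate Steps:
j(k) = 7*k (j(k) = k*7 = 7*k)
t(l, B) = 63908 - 456*B (t(l, B) = -4*((135 + 7*(-3))*(B - 143) - 1*(-325)) = -4*((135 - 21)*(-143 + B) + 325) = -4*(114*(-143 + B) + 325) = -4*((-16302 + 114*B) + 325) = -4*(-15977 + 114*B) = 63908 - 456*B)
t(88, 794)/(21431/447109 - 242358/(-37464)) = (63908 - 456*794)/(21431/447109 - 242358/(-37464)) = (63908 - 362064)/(21431*(1/447109) - 242358*(-1/37464)) = -298156/(21431/447109 + 40393/6244) = -298156/18193889001/2791748596 = -298156*2791748596/18193889001 = -832376594388976/18193889001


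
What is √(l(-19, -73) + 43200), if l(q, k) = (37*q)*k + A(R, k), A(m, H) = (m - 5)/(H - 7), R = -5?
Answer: 3*√168034/4 ≈ 307.44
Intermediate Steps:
A(m, H) = (-5 + m)/(-7 + H)
l(q, k) = -10/(-7 + k) + 37*k*q (l(q, k) = (37*q)*k + (-5 - 5)/(-7 + k) = 37*k*q - 10/(-7 + k) = -10/(-7 + k) + 37*k*q)
√(l(-19, -73) + 43200) = √((-10 + 37*(-73)*(-19)*(-7 - 73))/(-7 - 73) + 43200) = √((-10 + 37*(-73)*(-19)*(-80))/(-80) + 43200) = √(-(-10 - 4105520)/80 + 43200) = √(-1/80*(-4105530) + 43200) = √(410553/8 + 43200) = √(756153/8) = 3*√168034/4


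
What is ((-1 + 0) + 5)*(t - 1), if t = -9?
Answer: -40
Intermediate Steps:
((-1 + 0) + 5)*(t - 1) = ((-1 + 0) + 5)*(-9 - 1) = (-1 + 5)*(-10) = 4*(-10) = -40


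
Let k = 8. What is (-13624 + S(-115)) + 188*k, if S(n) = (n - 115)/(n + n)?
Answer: -12119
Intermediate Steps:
S(n) = (-115 + n)/(2*n) (S(n) = (-115 + n)/((2*n)) = (-115 + n)*(1/(2*n)) = (-115 + n)/(2*n))
(-13624 + S(-115)) + 188*k = (-13624 + (½)*(-115 - 115)/(-115)) + 188*8 = (-13624 + (½)*(-1/115)*(-230)) + 1504 = (-13624 + 1) + 1504 = -13623 + 1504 = -12119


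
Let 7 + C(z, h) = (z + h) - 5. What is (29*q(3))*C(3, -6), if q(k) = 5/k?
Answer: -725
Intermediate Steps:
C(z, h) = -12 + h + z (C(z, h) = -7 + ((z + h) - 5) = -7 + ((h + z) - 5) = -7 + (-5 + h + z) = -12 + h + z)
(29*q(3))*C(3, -6) = (29*(5/3))*(-12 - 6 + 3) = (29*(5*(1/3)))*(-15) = (29*(5/3))*(-15) = (145/3)*(-15) = -725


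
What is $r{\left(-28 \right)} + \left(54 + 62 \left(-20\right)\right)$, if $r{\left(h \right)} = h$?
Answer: $-1214$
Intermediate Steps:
$r{\left(-28 \right)} + \left(54 + 62 \left(-20\right)\right) = -28 + \left(54 + 62 \left(-20\right)\right) = -28 + \left(54 - 1240\right) = -28 - 1186 = -1214$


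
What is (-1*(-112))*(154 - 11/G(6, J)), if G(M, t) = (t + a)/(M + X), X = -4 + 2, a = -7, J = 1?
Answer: 54208/3 ≈ 18069.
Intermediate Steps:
X = -2
G(M, t) = (-7 + t)/(-2 + M) (G(M, t) = (t - 7)/(M - 2) = (-7 + t)/(-2 + M))
(-1*(-112))*(154 - 11/G(6, J)) = (-1*(-112))*(154 - 11*(-2 + 6)/(-7 + 1)) = 112*(154 - 11/(-6/4)) = 112*(154 - 11/((1/4)*(-6))) = 112*(154 - 11/(-3/2)) = 112*(154 - 11*(-2/3)) = 112*(154 + 22/3) = 112*(484/3) = 54208/3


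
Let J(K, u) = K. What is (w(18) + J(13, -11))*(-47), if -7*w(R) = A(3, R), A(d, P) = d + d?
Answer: -3995/7 ≈ -570.71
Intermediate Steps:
A(d, P) = 2*d
w(R) = -6/7 (w(R) = -2*3/7 = -⅐*6 = -6/7)
(w(18) + J(13, -11))*(-47) = (-6/7 + 13)*(-47) = (85/7)*(-47) = -3995/7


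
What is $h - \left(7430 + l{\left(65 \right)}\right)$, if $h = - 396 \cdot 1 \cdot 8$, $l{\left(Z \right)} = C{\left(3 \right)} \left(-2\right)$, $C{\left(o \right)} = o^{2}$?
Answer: $-10580$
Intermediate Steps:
$l{\left(Z \right)} = -18$ ($l{\left(Z \right)} = 3^{2} \left(-2\right) = 9 \left(-2\right) = -18$)
$h = -3168$ ($h = \left(-396\right) 8 = -3168$)
$h - \left(7430 + l{\left(65 \right)}\right) = -3168 - \left(7430 - 18\right) = -3168 - 7412 = -10580$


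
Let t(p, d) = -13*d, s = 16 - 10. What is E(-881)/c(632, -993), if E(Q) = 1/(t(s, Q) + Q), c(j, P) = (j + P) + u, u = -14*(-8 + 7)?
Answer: -1/3668484 ≈ -2.7259e-7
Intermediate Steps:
s = 6
u = 14 (u = -14*(-1) = 14)
c(j, P) = 14 + P + j (c(j, P) = (j + P) + 14 = (P + j) + 14 = 14 + P + j)
E(Q) = -1/(12*Q) (E(Q) = 1/(-13*Q + Q) = 1/(-12*Q) = -1/(12*Q))
E(-881)/c(632, -993) = (-1/12/(-881))/(14 - 993 + 632) = -1/12*(-1/881)/(-347) = (1/10572)*(-1/347) = -1/3668484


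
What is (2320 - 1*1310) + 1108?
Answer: 2118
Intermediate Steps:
(2320 - 1*1310) + 1108 = (2320 - 1310) + 1108 = 1010 + 1108 = 2118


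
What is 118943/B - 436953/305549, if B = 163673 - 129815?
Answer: 1958960003/940479822 ≈ 2.0829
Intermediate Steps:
B = 33858
118943/B - 436953/305549 = 118943/33858 - 436953/305549 = 118943*(1/33858) - 436953*1/305549 = 10813/3078 - 436953/305549 = 1958960003/940479822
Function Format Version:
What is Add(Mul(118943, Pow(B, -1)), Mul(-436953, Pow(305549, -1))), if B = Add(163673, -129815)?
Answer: Rational(1958960003, 940479822) ≈ 2.0829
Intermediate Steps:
B = 33858
Add(Mul(118943, Pow(B, -1)), Mul(-436953, Pow(305549, -1))) = Add(Mul(118943, Pow(33858, -1)), Mul(-436953, Pow(305549, -1))) = Add(Mul(118943, Rational(1, 33858)), Mul(-436953, Rational(1, 305549))) = Add(Rational(10813, 3078), Rational(-436953, 305549)) = Rational(1958960003, 940479822)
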